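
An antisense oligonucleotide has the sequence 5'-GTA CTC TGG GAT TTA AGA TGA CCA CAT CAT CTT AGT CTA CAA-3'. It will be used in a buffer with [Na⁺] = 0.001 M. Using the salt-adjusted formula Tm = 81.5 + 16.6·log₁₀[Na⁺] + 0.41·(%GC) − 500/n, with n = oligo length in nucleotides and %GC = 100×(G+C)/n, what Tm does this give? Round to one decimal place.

35.4°C

Length n = 42. G=7, C=9, A=13, T=13
G+C = 16, so %GC = 16/42 × 100 = 38.095%
Salt term: 16.6 × (-3) = -49.8
GC term: 0.41 × 38.095 = 15.619; length term: −500/42 = −11.905
Tm = 81.5 + (-49.8) + 15.619 − 11.905 = 35.414 → 35.4°C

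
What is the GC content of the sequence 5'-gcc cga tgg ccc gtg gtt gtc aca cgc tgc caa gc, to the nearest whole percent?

69%

T=6, A=5, C=13, G=11
G+C = 11 + 13 = 24 out of 35 bases
%GC = 24/35 × 100 = 68.57% ≈ 69%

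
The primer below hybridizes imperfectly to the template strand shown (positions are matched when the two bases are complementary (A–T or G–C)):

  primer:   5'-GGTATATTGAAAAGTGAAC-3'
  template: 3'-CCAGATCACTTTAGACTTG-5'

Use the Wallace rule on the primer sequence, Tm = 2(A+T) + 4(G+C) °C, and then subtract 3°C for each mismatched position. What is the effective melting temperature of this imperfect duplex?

Primer base counts: A=8, T=5, G=5, C=1 → A+T=13, G+C=6
Perfect-match Tm = 2(13) + 4(6) = 26 + 24 = 50°C
Mismatches (positions where the bases are not complementary): 4 (at positions 4, 7, 13, 14)
Effective Tm = 50 − 4×3 = 50 − 12 = 38°C

38°C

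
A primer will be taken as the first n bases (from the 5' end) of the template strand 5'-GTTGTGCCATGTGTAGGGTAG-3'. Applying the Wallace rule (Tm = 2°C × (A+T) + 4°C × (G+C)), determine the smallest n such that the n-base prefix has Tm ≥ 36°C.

First 11 bases: GTTGTGCCATG → Tm = 34°C (< 36°C)
First 12 bases: GTTGTGCCATGT → Tm = 36°C (≥ 36°C)
Each additional base adds 2°C (A/T) or 4°C (G/C), so Tm is non-decreasing in n; n = 12 is the first length to reach 36°C.

n = 12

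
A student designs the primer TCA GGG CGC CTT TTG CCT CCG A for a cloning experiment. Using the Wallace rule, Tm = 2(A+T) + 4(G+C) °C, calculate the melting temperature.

72°C

G=6, C=8, A=2, T=6
AT pairs contribute 8, GC pairs contribute 14.
Tm = 4·14 + 2·8 = 56 + 16 = 72°C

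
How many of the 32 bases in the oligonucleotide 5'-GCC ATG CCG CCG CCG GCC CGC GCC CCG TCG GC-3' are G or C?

29

Scanning the sequence gives C=18, G=11, T=2, A=1.
G+C = 11 + 18 = 29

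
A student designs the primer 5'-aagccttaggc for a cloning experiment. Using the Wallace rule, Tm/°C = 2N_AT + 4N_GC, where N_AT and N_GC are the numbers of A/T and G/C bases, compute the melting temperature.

34°C

Counting bases: T=2, C=3, G=3, A=3
AT pairs contribute 5, GC pairs contribute 6.
Tm = 2(5) + 4(6) = 10 + 24 = 34°C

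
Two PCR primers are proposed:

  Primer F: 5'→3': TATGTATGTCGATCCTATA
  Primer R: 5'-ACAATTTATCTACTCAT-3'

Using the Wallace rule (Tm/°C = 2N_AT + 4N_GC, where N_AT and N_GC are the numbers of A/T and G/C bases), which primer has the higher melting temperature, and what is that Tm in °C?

Primer F: A+T=13, G+C=6 → Tm = 2(13)+4(6) = 50°C
Primer R: A+T=13, G+C=4 → Tm = 2(13)+4(4) = 42°C
50°C vs 42°C → primer F is higher.

Primer F, 50°C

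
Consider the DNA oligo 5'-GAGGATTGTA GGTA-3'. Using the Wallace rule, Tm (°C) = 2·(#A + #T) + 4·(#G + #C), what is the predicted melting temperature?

40°C

Counting bases: C=0, A=4, G=6, T=4
A+T = 8, G+C = 6
Tm = 4·6 + 2·8 = 24 + 16 = 40°C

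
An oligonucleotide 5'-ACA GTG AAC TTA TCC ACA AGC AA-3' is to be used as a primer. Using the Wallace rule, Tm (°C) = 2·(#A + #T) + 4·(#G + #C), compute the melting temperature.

Counting bases: C=6, A=10, T=4, G=3
A+T = 14, G+C = 9
Tm = 2(14) + 4(9) = 28 + 36 = 64°C

64°C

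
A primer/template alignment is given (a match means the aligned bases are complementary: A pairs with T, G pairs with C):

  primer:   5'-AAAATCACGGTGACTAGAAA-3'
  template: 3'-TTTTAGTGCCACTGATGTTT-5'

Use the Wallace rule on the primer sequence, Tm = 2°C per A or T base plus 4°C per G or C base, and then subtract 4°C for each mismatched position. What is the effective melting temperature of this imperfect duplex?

Primer base counts: A=10, T=3, G=4, C=3 → A+T=13, G+C=7
Perfect-match Tm = 2(13) + 4(7) = 26 + 28 = 54°C
Mismatches (positions where the bases are not complementary): 1 (at position 17)
Effective Tm = 54 − 1×4 = 54 − 4 = 50°C

50°C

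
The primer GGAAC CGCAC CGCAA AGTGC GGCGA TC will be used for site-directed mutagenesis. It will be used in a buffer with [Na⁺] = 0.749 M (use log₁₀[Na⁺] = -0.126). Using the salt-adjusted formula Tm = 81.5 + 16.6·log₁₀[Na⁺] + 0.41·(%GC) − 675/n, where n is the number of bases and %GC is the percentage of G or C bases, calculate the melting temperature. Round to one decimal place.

81.7°C

Length n = 27. Counting bases: A=7, T=2, C=9, G=9
G+C = 18, so %GC = 18/27 × 100 = 66.667%
Salt term: 16.6 × (-0.126) = -2.092
GC term: 0.41 × 66.667 = 27.333; length term: −675/27 = −25
Tm = 81.5 + (-2.092) + 27.333 − 25 = 81.741 → 81.7°C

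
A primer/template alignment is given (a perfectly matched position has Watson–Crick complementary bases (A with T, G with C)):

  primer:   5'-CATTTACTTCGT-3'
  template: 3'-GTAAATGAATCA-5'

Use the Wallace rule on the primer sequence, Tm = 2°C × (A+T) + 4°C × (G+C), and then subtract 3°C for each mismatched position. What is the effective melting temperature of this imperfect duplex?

Primer base counts: A=2, T=6, G=1, C=3 → A+T=8, G+C=4
Perfect-match Tm = 2(8) + 4(4) = 16 + 16 = 32°C
Mismatches (positions where the bases are not complementary): 1 (at position 10)
Effective Tm = 32 − 1×3 = 32 − 3 = 29°C

29°C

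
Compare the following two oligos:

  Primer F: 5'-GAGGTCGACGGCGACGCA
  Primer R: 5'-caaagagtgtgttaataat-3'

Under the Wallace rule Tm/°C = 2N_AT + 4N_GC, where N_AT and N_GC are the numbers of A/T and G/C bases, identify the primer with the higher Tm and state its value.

Primer F: A+T=5, G+C=13 → Tm = 2(5)+4(13) = 62°C
Primer R: A+T=14, G+C=5 → Tm = 2(14)+4(5) = 48°C
62°C vs 48°C → primer F is higher.

Primer F, 62°C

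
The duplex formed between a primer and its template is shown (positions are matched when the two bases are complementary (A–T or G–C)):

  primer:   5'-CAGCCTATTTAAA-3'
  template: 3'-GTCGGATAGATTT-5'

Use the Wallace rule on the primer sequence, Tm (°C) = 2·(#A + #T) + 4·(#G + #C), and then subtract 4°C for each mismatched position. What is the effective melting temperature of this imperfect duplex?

Primer base counts: A=5, T=4, G=1, C=3 → A+T=9, G+C=4
Perfect-match Tm = 2(9) + 4(4) = 18 + 16 = 34°C
Mismatches (positions where the bases are not complementary): 1 (at position 9)
Effective Tm = 34 − 1×4 = 34 − 4 = 30°C

30°C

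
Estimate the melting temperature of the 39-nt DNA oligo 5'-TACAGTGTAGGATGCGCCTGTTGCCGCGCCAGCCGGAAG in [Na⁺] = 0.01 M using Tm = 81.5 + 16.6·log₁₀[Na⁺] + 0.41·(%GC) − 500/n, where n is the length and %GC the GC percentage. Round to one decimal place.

Length n = 39. Base counts: C=11, A=7, G=14, T=7
G+C = 25, so %GC = 25/39 × 100 = 64.103%
Salt term: 16.6 × (-2) = -33.2
GC term: 0.41 × 64.103 = 26.282; length term: −500/39 = −12.821
Tm = 81.5 + (-33.2) + 26.282 − 12.821 = 61.761 → 61.8°C

61.8°C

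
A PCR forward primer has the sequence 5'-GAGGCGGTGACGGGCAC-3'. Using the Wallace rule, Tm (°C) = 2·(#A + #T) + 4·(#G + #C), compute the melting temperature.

Base counts: A=3, C=4, T=1, G=9
So N_AT = 4 and N_GC = 13.
Tm = 2×4 + 4×13 = 60°C

60°C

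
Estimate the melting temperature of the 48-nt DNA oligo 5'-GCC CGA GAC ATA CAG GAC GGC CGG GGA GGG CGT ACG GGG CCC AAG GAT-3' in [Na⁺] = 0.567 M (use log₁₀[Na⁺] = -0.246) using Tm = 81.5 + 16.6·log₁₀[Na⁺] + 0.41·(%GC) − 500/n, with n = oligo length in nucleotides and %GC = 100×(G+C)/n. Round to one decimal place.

Length n = 48. Counting bases: G=21, A=11, T=3, C=13
G+C = 34, so %GC = 34/48 × 100 = 70.833%
Salt term: 16.6 × (-0.246) = -4.084
GC term: 0.41 × 70.833 = 29.042; length term: −500/48 = −10.417
Tm = 81.5 + (-4.084) + 29.042 − 10.417 = 96.041 → 96.0°C

96.0°C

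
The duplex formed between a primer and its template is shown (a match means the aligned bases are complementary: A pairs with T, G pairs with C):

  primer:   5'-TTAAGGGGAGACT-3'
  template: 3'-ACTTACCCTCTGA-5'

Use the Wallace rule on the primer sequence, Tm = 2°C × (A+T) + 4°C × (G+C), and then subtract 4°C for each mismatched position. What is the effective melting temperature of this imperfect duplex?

Primer base counts: A=4, T=3, G=5, C=1 → A+T=7, G+C=6
Perfect-match Tm = 2(7) + 4(6) = 14 + 24 = 38°C
Mismatches (positions where the bases are not complementary): 2 (at positions 2, 5)
Effective Tm = 38 − 2×4 = 38 − 8 = 30°C

30°C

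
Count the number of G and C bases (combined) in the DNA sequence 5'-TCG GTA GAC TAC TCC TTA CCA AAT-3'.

G=3, A=7, T=7, C=7
G+C = 3 + 7 = 10

10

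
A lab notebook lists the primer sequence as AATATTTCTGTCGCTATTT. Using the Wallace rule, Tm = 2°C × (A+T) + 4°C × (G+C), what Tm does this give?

A=4, C=3, T=10, G=2
So N_AT = 14 and N_GC = 5.
Tm = 2(14) + 4(5) = 28 + 20 = 48°C

48°C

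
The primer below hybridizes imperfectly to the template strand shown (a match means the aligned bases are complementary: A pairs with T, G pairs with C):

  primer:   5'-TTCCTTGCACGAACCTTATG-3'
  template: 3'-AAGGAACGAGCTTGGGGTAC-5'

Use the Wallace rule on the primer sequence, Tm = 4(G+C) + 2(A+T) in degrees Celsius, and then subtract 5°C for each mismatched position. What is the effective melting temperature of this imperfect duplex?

Primer base counts: A=4, T=7, G=3, C=6 → A+T=11, G+C=9
Perfect-match Tm = 2(11) + 4(9) = 22 + 36 = 58°C
Mismatches (positions where the bases are not complementary): 3 (at positions 9, 16, 17)
Effective Tm = 58 − 3×5 = 58 − 15 = 43°C

43°C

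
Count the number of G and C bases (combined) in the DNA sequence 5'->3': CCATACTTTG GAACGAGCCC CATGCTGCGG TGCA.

20

Scanning the sequence gives G=9, C=11, A=7, T=7.
Total G or C: 9 + 11 = 20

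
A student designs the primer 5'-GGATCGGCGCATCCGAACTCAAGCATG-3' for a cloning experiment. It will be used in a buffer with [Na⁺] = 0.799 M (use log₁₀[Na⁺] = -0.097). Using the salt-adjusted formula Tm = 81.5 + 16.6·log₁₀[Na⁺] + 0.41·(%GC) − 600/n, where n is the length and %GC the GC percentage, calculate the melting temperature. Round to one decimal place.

82.0°C

Length n = 27. Counting bases: T=4, G=8, A=7, C=8
G+C = 16, so %GC = 16/27 × 100 = 59.259%
Salt term: 16.6 × (-0.097) = -1.61
GC term: 0.41 × 59.259 = 24.296; length term: −600/27 = −22.222
Tm = 81.5 + (-1.61) + 24.296 − 22.222 = 81.964 → 82.0°C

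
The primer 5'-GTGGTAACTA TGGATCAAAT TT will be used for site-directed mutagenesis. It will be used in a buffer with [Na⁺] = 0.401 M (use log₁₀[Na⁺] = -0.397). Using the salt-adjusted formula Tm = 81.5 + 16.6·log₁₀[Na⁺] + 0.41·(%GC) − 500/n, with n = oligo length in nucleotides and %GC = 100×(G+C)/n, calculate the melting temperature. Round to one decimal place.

65.2°C

Length n = 22. Scanning the sequence gives C=2, G=5, A=7, T=8.
G+C = 7, so %GC = 7/22 × 100 = 31.818%
Salt term: 16.6 × (-0.397) = -6.59
GC term: 0.41 × 31.818 = 13.045; length term: −500/22 = −22.727
Tm = 81.5 + (-6.59) + 13.045 − 22.727 = 65.228 → 65.2°C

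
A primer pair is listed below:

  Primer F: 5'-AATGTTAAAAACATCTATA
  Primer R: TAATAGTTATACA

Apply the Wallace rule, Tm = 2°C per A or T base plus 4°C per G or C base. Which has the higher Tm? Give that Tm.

Primer F, 44°C

Primer F: A+T=16, G+C=3 → Tm = 2(16)+4(3) = 44°C
Primer R: A+T=11, G+C=2 → Tm = 2(11)+4(2) = 30°C
44°C vs 30°C → primer F is higher.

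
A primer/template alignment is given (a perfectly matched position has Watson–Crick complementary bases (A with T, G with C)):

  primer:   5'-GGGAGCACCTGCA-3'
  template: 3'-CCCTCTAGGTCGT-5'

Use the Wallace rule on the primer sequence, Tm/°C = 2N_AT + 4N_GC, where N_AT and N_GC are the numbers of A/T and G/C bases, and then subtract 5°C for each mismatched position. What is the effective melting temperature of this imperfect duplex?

29°C

Primer base counts: A=3, T=1, G=5, C=4 → A+T=4, G+C=9
Perfect-match Tm = 2(4) + 4(9) = 8 + 36 = 44°C
Mismatches (positions where the bases are not complementary): 3 (at positions 6, 7, 10)
Effective Tm = 44 − 3×5 = 44 − 15 = 29°C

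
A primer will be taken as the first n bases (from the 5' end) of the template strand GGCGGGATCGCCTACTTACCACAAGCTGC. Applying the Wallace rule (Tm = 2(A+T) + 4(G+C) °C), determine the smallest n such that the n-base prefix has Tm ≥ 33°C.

n = 10

First 9 bases: GGCGGGATC → Tm = 32°C (< 33°C)
First 10 bases: GGCGGGATCG → Tm = 36°C (≥ 33°C)
Since every base adds ≥2°C, Tm only increases with n, so the threshold is first crossed at n = 10.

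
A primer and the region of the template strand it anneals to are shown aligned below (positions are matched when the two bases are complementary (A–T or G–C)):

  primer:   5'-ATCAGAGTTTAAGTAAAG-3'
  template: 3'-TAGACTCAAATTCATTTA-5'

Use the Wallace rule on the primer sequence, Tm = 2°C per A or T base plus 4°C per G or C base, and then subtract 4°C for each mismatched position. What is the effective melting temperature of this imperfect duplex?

38°C

Primer base counts: A=8, T=5, G=4, C=1 → A+T=13, G+C=5
Perfect-match Tm = 2(13) + 4(5) = 26 + 20 = 46°C
Mismatches (positions where the bases are not complementary): 2 (at positions 4, 18)
Effective Tm = 46 − 2×4 = 46 − 8 = 38°C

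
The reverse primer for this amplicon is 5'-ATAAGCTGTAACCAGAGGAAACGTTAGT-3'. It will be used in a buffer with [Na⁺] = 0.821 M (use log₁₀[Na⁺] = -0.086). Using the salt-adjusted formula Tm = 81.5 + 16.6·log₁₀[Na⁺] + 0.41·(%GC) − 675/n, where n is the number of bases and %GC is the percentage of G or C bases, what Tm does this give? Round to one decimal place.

72.1°C

Length n = 28. T=6, G=7, A=11, C=4
G+C = 11, so %GC = 11/28 × 100 = 39.286%
Salt term: 16.6 × (-0.086) = -1.428
GC term: 0.41 × 39.286 = 16.107; length term: −675/28 = −24.107
Tm = 81.5 + (-1.428) + 16.107 − 24.107 = 72.072 → 72.1°C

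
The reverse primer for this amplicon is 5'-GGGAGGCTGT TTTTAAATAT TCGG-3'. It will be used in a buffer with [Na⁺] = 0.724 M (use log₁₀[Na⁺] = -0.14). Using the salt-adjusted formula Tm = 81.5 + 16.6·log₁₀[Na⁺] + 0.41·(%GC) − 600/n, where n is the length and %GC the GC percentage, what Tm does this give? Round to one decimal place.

Length n = 24. Counting bases: T=9, G=8, C=2, A=5
G+C = 10, so %GC = 10/24 × 100 = 41.667%
Salt term: 16.6 × (-0.14) = -2.324
GC term: 0.41 × 41.667 = 17.083; length term: −600/24 = −25
Tm = 81.5 + (-2.324) + 17.083 − 25 = 71.259 → 71.3°C

71.3°C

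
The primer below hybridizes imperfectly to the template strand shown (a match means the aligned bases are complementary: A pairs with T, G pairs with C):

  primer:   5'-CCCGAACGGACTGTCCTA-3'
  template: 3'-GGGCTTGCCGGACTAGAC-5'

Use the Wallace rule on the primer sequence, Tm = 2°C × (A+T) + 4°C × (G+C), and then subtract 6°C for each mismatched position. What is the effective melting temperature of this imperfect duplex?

Primer base counts: A=4, T=3, G=4, C=7 → A+T=7, G+C=11
Perfect-match Tm = 2(7) + 4(11) = 14 + 44 = 58°C
Mismatches (positions where the bases are not complementary): 4 (at positions 10, 14, 15, 18)
Effective Tm = 58 − 4×6 = 58 − 24 = 34°C

34°C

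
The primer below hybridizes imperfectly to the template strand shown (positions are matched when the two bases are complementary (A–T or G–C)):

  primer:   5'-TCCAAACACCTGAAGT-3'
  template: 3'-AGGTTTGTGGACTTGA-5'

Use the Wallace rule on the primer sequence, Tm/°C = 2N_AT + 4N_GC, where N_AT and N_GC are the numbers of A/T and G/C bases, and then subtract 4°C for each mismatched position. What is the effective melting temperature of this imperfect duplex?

42°C

Primer base counts: A=6, T=3, G=2, C=5 → A+T=9, G+C=7
Perfect-match Tm = 2(9) + 4(7) = 18 + 28 = 46°C
Mismatches (positions where the bases are not complementary): 1 (at position 15)
Effective Tm = 46 − 1×4 = 46 − 4 = 42°C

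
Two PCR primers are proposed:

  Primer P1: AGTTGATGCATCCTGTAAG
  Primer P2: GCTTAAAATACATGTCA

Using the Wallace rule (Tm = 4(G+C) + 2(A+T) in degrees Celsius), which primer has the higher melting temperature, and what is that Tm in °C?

Primer P1, 54°C

Primer P1: A+T=11, G+C=8 → Tm = 2(11)+4(8) = 54°C
Primer P2: A+T=12, G+C=5 → Tm = 2(12)+4(5) = 44°C
54°C vs 44°C → primer P1 is higher.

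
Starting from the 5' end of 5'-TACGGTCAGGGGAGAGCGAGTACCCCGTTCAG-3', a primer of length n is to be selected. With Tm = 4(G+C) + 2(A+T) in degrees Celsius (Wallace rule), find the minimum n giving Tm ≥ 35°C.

First 10 bases: TACGGTCAGG → Tm = 32°C (< 35°C)
First 11 bases: TACGGTCAGGG → Tm = 36°C (≥ 35°C)
Since every base adds ≥2°C, Tm only increases with n, so the threshold is first crossed at n = 11.

n = 11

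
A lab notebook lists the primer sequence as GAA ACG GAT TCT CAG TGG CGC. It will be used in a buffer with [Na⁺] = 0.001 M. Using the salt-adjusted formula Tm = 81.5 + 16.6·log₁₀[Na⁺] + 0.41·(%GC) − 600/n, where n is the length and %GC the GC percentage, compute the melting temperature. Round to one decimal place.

26.6°C

Length n = 21. Base counts: C=5, T=4, A=5, G=7
G+C = 12, so %GC = 12/21 × 100 = 57.143%
Salt term: 16.6 × (-3) = -49.8
GC term: 0.41 × 57.143 = 23.429; length term: −600/21 = −28.571
Tm = 81.5 + (-49.8) + 23.429 − 28.571 = 26.558 → 26.6°C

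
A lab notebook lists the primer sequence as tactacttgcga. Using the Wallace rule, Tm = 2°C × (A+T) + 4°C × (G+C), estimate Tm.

34°C

C=3, A=3, G=2, T=4
A+T = 7, G+C = 5
Tm = 2×7 + 4×5 = 34°C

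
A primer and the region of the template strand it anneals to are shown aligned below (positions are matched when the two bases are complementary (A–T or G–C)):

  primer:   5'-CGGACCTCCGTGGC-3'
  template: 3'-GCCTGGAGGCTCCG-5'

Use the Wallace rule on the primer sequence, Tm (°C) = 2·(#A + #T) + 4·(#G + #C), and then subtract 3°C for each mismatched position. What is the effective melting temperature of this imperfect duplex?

Primer base counts: A=1, T=2, G=5, C=6 → A+T=3, G+C=11
Perfect-match Tm = 2(3) + 4(11) = 6 + 44 = 50°C
Mismatches (positions where the bases are not complementary): 1 (at position 11)
Effective Tm = 50 − 1×3 = 50 − 3 = 47°C

47°C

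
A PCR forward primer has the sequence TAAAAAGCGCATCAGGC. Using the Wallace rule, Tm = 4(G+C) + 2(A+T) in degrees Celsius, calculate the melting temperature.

50°C

Counting bases: C=4, A=7, G=4, T=2
AT pairs contribute 9, GC pairs contribute 8.
Tm = 4·8 + 2·9 = 32 + 18 = 50°C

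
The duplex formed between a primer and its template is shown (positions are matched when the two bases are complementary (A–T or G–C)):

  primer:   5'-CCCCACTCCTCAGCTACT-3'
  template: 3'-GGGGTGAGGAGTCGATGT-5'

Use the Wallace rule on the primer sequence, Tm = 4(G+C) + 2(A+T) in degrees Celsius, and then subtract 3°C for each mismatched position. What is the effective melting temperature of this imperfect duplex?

55°C

Primer base counts: A=3, T=4, G=1, C=10 → A+T=7, G+C=11
Perfect-match Tm = 2(7) + 4(11) = 14 + 44 = 58°C
Mismatches (positions where the bases are not complementary): 1 (at position 18)
Effective Tm = 58 − 1×3 = 58 − 3 = 55°C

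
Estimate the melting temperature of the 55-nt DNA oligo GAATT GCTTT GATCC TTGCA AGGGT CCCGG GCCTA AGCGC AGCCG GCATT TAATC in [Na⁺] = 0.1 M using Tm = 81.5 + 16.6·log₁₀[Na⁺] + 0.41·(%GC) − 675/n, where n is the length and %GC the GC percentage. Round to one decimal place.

Length n = 55. Base counts: A=11, T=14, C=15, G=15
G+C = 30, so %GC = 30/55 × 100 = 54.545%
Salt term: 16.6 × (-1) = -16.6
GC term: 0.41 × 54.545 = 22.363; length term: −675/55 = −12.273
Tm = 81.5 + (-16.6) + 22.363 − 12.273 = 74.99 → 75.0°C

75.0°C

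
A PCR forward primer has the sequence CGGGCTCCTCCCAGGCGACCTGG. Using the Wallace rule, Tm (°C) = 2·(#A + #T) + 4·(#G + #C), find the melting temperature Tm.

82°C

A=2, G=8, C=10, T=3
AT pairs contribute 5, GC pairs contribute 18.
Tm = 2×5 + 4×18 = 82°C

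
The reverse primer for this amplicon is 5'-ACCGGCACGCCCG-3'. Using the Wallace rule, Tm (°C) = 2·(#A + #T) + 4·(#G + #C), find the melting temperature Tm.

Counting bases: C=7, G=4, T=0, A=2
AT pairs contribute 2, GC pairs contribute 11.
Tm = 2×2 + 4×11 = 48°C

48°C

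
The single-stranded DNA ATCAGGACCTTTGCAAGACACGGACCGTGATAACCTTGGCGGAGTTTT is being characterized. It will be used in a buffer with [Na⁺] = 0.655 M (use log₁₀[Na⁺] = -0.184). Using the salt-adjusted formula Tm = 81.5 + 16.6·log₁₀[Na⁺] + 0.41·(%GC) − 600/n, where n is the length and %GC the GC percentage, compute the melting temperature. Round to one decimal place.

86.4°C

Length n = 48. Scanning the sequence gives A=12, C=11, T=12, G=13.
G+C = 24, so %GC = 24/48 × 100 = 50%
Salt term: 16.6 × (-0.184) = -3.054
GC term: 0.41 × 50 = 20.5; length term: −600/48 = −12.5
Tm = 81.5 + (-3.054) + 20.5 − 12.5 = 86.446 → 86.4°C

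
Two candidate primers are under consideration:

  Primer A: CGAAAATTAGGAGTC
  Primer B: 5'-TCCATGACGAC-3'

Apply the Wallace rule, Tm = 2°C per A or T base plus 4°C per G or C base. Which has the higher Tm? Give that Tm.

Primer A, 42°C

Primer A: A+T=9, G+C=6 → Tm = 2(9)+4(6) = 42°C
Primer B: A+T=5, G+C=6 → Tm = 2(5)+4(6) = 34°C
42°C vs 34°C → primer A is higher.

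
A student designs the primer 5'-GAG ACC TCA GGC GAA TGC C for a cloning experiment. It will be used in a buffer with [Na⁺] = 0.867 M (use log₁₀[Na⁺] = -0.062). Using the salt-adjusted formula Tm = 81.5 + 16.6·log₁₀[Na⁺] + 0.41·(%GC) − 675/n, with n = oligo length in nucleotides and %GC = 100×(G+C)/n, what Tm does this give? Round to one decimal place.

70.8°C

Length n = 19. Scanning the sequence gives T=2, C=6, A=5, G=6.
G+C = 12, so %GC = 12/19 × 100 = 63.158%
Salt term: 16.6 × (-0.062) = -1.029
GC term: 0.41 × 63.158 = 25.895; length term: −675/19 = −35.526
Tm = 81.5 + (-1.029) + 25.895 − 35.526 = 70.84 → 70.8°C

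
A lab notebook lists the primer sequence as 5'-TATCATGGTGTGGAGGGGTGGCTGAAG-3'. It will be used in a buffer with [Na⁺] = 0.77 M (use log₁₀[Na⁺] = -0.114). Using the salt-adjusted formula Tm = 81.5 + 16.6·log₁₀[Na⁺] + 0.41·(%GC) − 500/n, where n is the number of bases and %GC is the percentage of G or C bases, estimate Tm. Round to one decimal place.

83.9°C

Length n = 27. A=5, G=13, C=2, T=7
G+C = 15, so %GC = 15/27 × 100 = 55.556%
Salt term: 16.6 × (-0.114) = -1.892
GC term: 0.41 × 55.556 = 22.778; length term: −500/27 = −18.519
Tm = 81.5 + (-1.892) + 22.778 − 18.519 = 83.867 → 83.9°C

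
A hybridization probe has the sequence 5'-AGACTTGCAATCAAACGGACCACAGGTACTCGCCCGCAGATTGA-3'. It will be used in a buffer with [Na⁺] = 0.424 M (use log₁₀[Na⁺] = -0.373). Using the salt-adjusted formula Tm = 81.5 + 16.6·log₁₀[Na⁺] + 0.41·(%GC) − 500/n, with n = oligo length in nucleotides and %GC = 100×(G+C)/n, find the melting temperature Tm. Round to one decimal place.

85.4°C

Length n = 44. Scanning the sequence gives C=13, A=14, G=10, T=7.
G+C = 23, so %GC = 23/44 × 100 = 52.273%
Salt term: 16.6 × (-0.373) = -6.192
GC term: 0.41 × 52.273 = 21.432; length term: −500/44 = −11.364
Tm = 81.5 + (-6.192) + 21.432 − 11.364 = 85.376 → 85.4°C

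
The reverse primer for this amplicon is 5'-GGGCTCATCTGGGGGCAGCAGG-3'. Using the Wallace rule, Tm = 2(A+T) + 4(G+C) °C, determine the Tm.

76°C

Scanning the sequence gives A=3, G=11, C=5, T=3.
AT pairs contribute 6, GC pairs contribute 16.
Tm = 2×6 + 4×16 = 76°C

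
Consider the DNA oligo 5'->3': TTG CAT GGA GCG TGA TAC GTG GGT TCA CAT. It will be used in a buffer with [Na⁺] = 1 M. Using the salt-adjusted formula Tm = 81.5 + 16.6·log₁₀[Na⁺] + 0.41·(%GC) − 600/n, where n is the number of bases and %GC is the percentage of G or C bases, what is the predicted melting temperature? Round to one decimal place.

82.0°C

Length n = 30. Base counts: A=6, G=10, T=9, C=5
G+C = 15, so %GC = 15/30 × 100 = 50%
Salt term: 16.6 × (0) = 0
GC term: 0.41 × 50 = 20.5; length term: −600/30 = −20
Tm = 81.5 + (0) + 20.5 − 20 = 82 → 82.0°C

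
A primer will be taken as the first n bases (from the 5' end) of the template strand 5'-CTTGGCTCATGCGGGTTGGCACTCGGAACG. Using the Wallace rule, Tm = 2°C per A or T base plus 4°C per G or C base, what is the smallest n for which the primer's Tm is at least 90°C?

First 27 bases: CTTGGCTCATGCGGGTTGGCACTCGGA → Tm = 88°C (< 90°C)
First 28 bases: CTTGGCTCATGCGGGTTGGCACTCGGAA → Tm = 90°C (≥ 90°C)
Since every base adds ≥2°C, Tm only increases with n, so the threshold is first crossed at n = 28.

n = 28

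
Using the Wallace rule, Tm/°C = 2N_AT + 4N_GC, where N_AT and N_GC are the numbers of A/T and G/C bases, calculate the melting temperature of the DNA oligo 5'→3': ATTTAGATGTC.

Base counts: G=2, A=3, C=1, T=5
AT pairs contribute 8, GC pairs contribute 3.
Tm = 4·3 + 2·8 = 12 + 16 = 28°C

28°C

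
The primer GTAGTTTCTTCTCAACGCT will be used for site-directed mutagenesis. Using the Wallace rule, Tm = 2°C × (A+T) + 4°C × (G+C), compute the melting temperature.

54°C

Base counts: A=3, C=5, G=3, T=8
So N_AT = 11 and N_GC = 8.
Tm = 2(11) + 4(8) = 22 + 32 = 54°C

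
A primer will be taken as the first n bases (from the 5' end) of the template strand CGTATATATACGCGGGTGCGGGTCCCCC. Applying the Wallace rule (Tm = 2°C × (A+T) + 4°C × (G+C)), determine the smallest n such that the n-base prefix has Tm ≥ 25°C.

n = 11

First 10 bases: CGTATATATA → Tm = 24°C (< 25°C)
First 11 bases: CGTATATATAC → Tm = 28°C (≥ 25°C)
Each additional base adds 2°C (A/T) or 4°C (G/C), so Tm is non-decreasing in n; n = 11 is the first length to reach 25°C.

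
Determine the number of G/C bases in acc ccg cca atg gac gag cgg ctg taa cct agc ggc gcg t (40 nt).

27

Scanning the sequence gives C=14, T=5, G=13, A=8.
G+C = 13 + 14 = 27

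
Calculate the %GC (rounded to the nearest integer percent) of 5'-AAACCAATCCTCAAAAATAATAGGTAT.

26%

Scanning the sequence gives A=14, G=2, C=5, T=6.
G+C = 2 + 5 = 7 out of 27 bases
%GC = 7/27 × 100 = 25.93% ≈ 26%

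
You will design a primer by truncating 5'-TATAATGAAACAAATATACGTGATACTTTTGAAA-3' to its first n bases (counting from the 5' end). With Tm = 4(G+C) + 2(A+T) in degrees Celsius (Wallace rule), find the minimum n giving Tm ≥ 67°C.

n = 28

First 27 bases: TATAATGAAACAAATATACGTGATACT → Tm = 66°C (< 67°C)
First 28 bases: TATAATGAAACAAATATACGTGATACTT → Tm = 68°C (≥ 67°C)
Each additional base adds 2°C (A/T) or 4°C (G/C), so Tm is non-decreasing in n; n = 28 is the first length to reach 67°C.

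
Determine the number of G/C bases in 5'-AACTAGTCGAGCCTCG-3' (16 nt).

Base counts: G=4, A=4, T=3, C=5
G+C = 4 + 5 = 9

9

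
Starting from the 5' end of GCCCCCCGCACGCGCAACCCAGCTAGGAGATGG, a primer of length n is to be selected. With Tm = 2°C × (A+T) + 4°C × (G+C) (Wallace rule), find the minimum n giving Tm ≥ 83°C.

First 22 bases: GCCCCCCGCACGCGCAACCCAG → Tm = 80°C (< 83°C)
First 23 bases: GCCCCCCGCACGCGCAACCCAGC → Tm = 84°C (≥ 83°C)
Since every base adds ≥2°C, Tm only increases with n, so the threshold is first crossed at n = 23.

n = 23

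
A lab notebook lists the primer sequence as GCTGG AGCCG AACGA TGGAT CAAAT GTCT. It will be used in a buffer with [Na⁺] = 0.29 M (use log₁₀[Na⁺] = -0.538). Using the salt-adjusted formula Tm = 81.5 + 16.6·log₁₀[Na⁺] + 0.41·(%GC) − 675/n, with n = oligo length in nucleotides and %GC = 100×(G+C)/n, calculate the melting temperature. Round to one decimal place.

Length n = 29. G=9, T=6, C=6, A=8
G+C = 15, so %GC = 15/29 × 100 = 51.724%
Salt term: 16.6 × (-0.538) = -8.931
GC term: 0.41 × 51.724 = 21.207; length term: −675/29 = −23.276
Tm = 81.5 + (-8.931) + 21.207 − 23.276 = 70.5 → 70.5°C

70.5°C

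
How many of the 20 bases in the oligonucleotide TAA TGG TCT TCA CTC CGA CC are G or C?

Base counts: A=4, T=6, C=7, G=3
Total G or C: 3 + 7 = 10

10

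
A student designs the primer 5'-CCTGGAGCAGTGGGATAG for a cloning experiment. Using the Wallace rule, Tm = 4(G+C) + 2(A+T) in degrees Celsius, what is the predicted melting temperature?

58°C

G=8, A=4, C=3, T=3
A+T = 7, G+C = 11
Tm = 4·11 + 2·7 = 44 + 14 = 58°C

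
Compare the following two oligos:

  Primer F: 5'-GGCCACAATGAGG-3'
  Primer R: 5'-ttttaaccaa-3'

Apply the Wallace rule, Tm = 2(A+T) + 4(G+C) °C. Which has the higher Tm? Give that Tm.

Primer F: A+T=5, G+C=8 → Tm = 2(5)+4(8) = 42°C
Primer R: A+T=8, G+C=2 → Tm = 2(8)+4(2) = 24°C
42°C vs 24°C → primer F is higher.

Primer F, 42°C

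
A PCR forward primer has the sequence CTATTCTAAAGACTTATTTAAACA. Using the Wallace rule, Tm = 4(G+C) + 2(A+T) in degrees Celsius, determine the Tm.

T=9, G=1, A=10, C=4
A+T = 19, G+C = 5
Tm = 4·5 + 2·19 = 20 + 38 = 58°C

58°C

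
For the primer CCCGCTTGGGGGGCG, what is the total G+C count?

Counting bases: G=8, C=5, A=0, T=2
Total G or C: 8 + 5 = 13

13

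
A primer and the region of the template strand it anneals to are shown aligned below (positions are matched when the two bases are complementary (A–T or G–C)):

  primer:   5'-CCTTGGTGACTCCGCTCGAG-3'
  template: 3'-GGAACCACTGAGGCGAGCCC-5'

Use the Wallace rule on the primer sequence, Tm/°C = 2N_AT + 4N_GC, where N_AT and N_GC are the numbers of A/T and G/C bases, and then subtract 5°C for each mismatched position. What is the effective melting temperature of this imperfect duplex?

61°C

Primer base counts: A=2, T=5, G=6, C=7 → A+T=7, G+C=13
Perfect-match Tm = 2(7) + 4(13) = 14 + 52 = 66°C
Mismatches (positions where the bases are not complementary): 1 (at position 19)
Effective Tm = 66 − 1×5 = 66 − 5 = 61°C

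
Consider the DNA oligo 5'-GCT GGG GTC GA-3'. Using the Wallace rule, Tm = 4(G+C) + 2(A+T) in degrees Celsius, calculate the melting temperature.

Counting bases: T=2, A=1, C=2, G=6
A+T = 3, G+C = 8
Tm = 2(3) + 4(8) = 6 + 32 = 38°C

38°C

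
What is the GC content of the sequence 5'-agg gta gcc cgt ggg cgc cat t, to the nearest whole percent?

Counting bases: A=3, G=9, C=6, T=4
G+C = 9 + 6 = 15 out of 22 bases
%GC = 15/22 × 100 = 68.18% ≈ 68%

68%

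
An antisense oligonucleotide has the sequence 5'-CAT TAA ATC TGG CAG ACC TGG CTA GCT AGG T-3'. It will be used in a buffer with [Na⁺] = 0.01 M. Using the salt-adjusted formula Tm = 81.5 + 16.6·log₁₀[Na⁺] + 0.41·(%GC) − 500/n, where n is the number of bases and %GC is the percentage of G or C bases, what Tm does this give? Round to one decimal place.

52.0°C

Length n = 31. G=8, C=7, A=8, T=8
G+C = 15, so %GC = 15/31 × 100 = 48.387%
Salt term: 16.6 × (-2) = -33.2
GC term: 0.41 × 48.387 = 19.839; length term: −500/31 = −16.129
Tm = 81.5 + (-33.2) + 19.839 − 16.129 = 52.01 → 52.0°C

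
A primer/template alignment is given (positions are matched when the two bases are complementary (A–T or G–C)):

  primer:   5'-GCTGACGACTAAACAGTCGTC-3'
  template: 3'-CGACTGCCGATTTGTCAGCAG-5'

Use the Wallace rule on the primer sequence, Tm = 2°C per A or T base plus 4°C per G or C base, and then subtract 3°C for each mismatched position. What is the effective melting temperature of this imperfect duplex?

Primer base counts: A=6, T=4, G=5, C=6 → A+T=10, G+C=11
Perfect-match Tm = 2(10) + 4(11) = 20 + 44 = 64°C
Mismatches (positions where the bases are not complementary): 1 (at position 8)
Effective Tm = 64 − 1×3 = 64 − 3 = 61°C

61°C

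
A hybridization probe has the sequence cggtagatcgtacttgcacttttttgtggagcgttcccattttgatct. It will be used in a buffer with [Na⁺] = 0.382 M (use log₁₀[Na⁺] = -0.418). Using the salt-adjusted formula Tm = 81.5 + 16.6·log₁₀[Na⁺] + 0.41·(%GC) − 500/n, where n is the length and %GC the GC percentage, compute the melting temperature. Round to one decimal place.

Length n = 48. Base counts: A=7, T=20, C=10, G=11
G+C = 21, so %GC = 21/48 × 100 = 43.75%
Salt term: 16.6 × (-0.418) = -6.939
GC term: 0.41 × 43.75 = 17.938; length term: −500/48 = −10.417
Tm = 81.5 + (-6.939) + 17.938 − 10.417 = 82.082 → 82.1°C

82.1°C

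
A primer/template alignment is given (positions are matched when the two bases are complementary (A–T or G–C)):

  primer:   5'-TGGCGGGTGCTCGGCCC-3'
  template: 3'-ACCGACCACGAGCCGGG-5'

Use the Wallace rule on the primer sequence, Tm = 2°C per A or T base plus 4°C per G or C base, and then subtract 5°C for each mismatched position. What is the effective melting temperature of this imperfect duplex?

Primer base counts: A=0, T=3, G=8, C=6 → A+T=3, G+C=14
Perfect-match Tm = 2(3) + 4(14) = 6 + 56 = 62°C
Mismatches (positions where the bases are not complementary): 1 (at position 5)
Effective Tm = 62 − 1×5 = 62 − 5 = 57°C

57°C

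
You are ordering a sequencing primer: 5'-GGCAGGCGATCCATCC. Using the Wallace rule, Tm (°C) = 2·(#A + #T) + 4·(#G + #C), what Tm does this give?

54°C

Scanning the sequence gives C=6, A=3, T=2, G=5.
AT pairs contribute 5, GC pairs contribute 11.
Tm = 2(5) + 4(11) = 10 + 44 = 54°C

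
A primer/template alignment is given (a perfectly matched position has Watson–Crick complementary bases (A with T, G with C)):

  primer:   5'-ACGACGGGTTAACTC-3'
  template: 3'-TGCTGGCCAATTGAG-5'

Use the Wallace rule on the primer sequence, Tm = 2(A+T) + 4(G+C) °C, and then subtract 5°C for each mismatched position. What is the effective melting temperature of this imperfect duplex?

41°C

Primer base counts: A=4, T=3, G=4, C=4 → A+T=7, G+C=8
Perfect-match Tm = 2(7) + 4(8) = 14 + 32 = 46°C
Mismatches (positions where the bases are not complementary): 1 (at position 6)
Effective Tm = 46 − 1×5 = 46 − 5 = 41°C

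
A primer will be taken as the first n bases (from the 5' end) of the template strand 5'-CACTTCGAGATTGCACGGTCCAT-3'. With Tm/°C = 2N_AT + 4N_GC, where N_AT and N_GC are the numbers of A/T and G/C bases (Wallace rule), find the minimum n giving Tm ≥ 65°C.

First 20 bases: CACTTCGAGATTGCACGGTC → Tm = 62°C (< 65°C)
First 21 bases: CACTTCGAGATTGCACGGTCC → Tm = 66°C (≥ 65°C)
Each additional base adds 2°C (A/T) or 4°C (G/C), so Tm is non-decreasing in n; n = 21 is the first length to reach 65°C.

n = 21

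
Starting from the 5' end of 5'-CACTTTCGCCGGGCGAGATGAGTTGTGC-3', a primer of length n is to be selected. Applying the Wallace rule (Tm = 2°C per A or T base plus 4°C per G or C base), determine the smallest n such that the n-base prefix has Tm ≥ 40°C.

First 11 bases: CACTTTCGCCG → Tm = 36°C (< 40°C)
First 12 bases: CACTTTCGCCGG → Tm = 40°C (≥ 40°C)
Since every base adds ≥2°C, Tm only increases with n, so the threshold is first crossed at n = 12.

n = 12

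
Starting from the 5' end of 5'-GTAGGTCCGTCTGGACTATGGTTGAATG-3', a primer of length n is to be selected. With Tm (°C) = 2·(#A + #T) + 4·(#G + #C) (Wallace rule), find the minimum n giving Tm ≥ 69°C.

n = 23

First 22 bases: GTAGGTCCGTCTGGACTATGGT → Tm = 68°C (< 69°C)
First 23 bases: GTAGGTCCGTCTGGACTATGGTT → Tm = 70°C (≥ 69°C)
Since every base adds ≥2°C, Tm only increases with n, so the threshold is first crossed at n = 23.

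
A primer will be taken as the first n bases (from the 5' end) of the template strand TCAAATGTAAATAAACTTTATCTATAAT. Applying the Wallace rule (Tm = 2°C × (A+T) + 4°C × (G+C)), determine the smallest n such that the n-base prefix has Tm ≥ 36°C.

First 15 bases: TCAAATGTAAATAAA → Tm = 34°C (< 36°C)
First 16 bases: TCAAATGTAAATAAAC → Tm = 38°C (≥ 36°C)
Since every base adds ≥2°C, Tm only increases with n, so the threshold is first crossed at n = 16.

n = 16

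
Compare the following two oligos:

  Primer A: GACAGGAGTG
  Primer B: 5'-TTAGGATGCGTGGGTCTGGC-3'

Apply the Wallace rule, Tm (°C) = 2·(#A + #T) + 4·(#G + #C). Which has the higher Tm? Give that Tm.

Primer B, 64°C

Primer A: A+T=4, G+C=6 → Tm = 2(4)+4(6) = 32°C
Primer B: A+T=8, G+C=12 → Tm = 2(8)+4(12) = 64°C
32°C vs 64°C → primer B is higher.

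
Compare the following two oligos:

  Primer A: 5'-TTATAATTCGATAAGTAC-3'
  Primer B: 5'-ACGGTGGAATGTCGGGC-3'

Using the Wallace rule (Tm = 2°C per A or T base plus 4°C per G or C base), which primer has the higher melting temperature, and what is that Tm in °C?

Primer B, 56°C

Primer A: A+T=14, G+C=4 → Tm = 2(14)+4(4) = 44°C
Primer B: A+T=6, G+C=11 → Tm = 2(6)+4(11) = 56°C
44°C vs 56°C → primer B is higher.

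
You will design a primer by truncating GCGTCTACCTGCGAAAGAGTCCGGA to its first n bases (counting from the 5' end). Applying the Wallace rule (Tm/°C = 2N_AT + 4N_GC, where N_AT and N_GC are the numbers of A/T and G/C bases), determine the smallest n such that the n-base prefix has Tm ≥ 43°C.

First 12 bases: GCGTCTACCTGC → Tm = 40°C (< 43°C)
First 13 bases: GCGTCTACCTGCG → Tm = 44°C (≥ 43°C)
Each additional base adds 2°C (A/T) or 4°C (G/C), so Tm is non-decreasing in n; n = 13 is the first length to reach 43°C.

n = 13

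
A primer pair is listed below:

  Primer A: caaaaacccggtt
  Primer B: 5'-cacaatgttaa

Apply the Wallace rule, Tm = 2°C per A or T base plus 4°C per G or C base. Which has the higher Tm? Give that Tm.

Primer A: A+T=7, G+C=6 → Tm = 2(7)+4(6) = 38°C
Primer B: A+T=8, G+C=3 → Tm = 2(8)+4(3) = 28°C
38°C vs 28°C → primer A is higher.

Primer A, 38°C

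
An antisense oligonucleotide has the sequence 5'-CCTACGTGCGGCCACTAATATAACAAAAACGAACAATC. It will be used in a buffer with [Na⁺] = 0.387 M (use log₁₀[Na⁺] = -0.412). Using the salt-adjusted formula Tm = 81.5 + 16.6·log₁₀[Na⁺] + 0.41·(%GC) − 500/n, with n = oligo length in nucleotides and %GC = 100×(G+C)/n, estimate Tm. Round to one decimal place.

78.8°C

Length n = 38. C=11, G=5, T=6, A=16
G+C = 16, so %GC = 16/38 × 100 = 42.105%
Salt term: 16.6 × (-0.412) = -6.839
GC term: 0.41 × 42.105 = 17.263; length term: −500/38 = −13.158
Tm = 81.5 + (-6.839) + 17.263 − 13.158 = 78.766 → 78.8°C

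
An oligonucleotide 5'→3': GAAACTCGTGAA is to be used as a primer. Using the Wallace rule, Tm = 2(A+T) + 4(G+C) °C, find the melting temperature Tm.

Base counts: A=5, C=2, T=2, G=3
A+T = 7, G+C = 5
Tm = 4·5 + 2·7 = 20 + 14 = 34°C

34°C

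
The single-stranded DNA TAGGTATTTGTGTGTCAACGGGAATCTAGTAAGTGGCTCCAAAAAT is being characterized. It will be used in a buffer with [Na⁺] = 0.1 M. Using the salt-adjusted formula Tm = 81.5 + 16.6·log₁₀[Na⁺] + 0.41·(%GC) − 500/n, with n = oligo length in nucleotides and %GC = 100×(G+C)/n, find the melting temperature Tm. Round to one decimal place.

70.1°C

Length n = 46. Base counts: C=6, G=12, A=14, T=14
G+C = 18, so %GC = 18/46 × 100 = 39.13%
Salt term: 16.6 × (-1) = -16.6
GC term: 0.41 × 39.13 = 16.043; length term: −500/46 = −10.87
Tm = 81.5 + (-16.6) + 16.043 − 10.87 = 70.073 → 70.1°C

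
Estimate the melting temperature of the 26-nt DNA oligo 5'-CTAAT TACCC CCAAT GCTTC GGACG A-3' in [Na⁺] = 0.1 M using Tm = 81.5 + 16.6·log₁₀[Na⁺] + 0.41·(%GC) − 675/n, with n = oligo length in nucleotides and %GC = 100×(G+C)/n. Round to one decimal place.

Length n = 26. Scanning the sequence gives C=9, G=4, T=6, A=7.
G+C = 13, so %GC = 13/26 × 100 = 50%
Salt term: 16.6 × (-1) = -16.6
GC term: 0.41 × 50 = 20.5; length term: −675/26 = −25.962
Tm = 81.5 + (-16.6) + 20.5 − 25.962 = 59.438 → 59.4°C

59.4°C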